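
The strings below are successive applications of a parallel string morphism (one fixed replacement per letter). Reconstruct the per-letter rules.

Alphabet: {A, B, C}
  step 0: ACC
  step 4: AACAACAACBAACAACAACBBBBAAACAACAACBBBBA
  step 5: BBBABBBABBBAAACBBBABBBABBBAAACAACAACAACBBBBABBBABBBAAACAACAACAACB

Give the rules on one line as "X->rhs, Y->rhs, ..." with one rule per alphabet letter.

A->B, B->AAC, C->BA

  step 4 ⇒ step 5: AACAACAACBAACAACAACBBBBAAACAACAACBBBBA ⇒ B·B·BA·B·B·BA·B·B·BA·AAC·B·B·BA·B·B·BA·B·B·BA·AAC·AAC·AAC·AAC·B·B·B·BA·B·B·BA·B·B·BA·AAC·AAC·AAC·AAC·B
    A ↦ B
    B ↦ AAC
    C ↦ BA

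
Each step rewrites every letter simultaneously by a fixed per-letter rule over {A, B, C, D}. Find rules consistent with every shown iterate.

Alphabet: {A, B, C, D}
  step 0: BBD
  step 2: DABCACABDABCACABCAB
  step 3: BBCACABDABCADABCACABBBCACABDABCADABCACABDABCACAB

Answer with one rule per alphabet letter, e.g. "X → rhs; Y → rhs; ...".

A->BCA, B->CAB, C->DA, D->B

  step 2 ⇒ step 3: DABCACABDABCACABCAB ⇒ B·BCA·CAB·DA·BCA·DA·BCA·CAB·B·BCA·CAB·DA·BCA·DA·BCA·CAB·DA·BCA·CAB
    A ↦ BCA
    B ↦ CAB
    C ↦ DA
    D ↦ B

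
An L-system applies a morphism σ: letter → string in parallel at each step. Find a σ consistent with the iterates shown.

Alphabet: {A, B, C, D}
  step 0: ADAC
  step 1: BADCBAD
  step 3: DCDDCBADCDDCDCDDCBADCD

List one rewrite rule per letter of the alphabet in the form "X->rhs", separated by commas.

A->BA, B->DC, C->D, D->DC

  step 0 ⇒ step 1: ADAC ⇒ BA·DC·BA·D
    A ↦ BA
    C ↦ D
    D ↦ DC
    B ↦ DC  (constrained at step 1)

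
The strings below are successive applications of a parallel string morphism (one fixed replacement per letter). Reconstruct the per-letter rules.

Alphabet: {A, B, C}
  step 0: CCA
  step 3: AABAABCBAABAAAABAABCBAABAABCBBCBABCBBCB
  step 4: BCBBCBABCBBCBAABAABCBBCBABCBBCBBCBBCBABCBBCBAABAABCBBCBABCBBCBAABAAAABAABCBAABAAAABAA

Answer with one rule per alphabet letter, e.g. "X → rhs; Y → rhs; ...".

  step 3 ⇒ step 4: AABAABCBAABAAAABAABCBAABAABCBBCBABCBBCB ⇒ BCB·BCB·A·BCB·BCB·A·ABA·A·BCB·BCB·A·BCB·BCB·BCB·BCB·A·BCB·BCB·A·ABA·A·BCB·BCB·A·BCB·BCB·A·ABA·A·A·ABA·A·BCB·A·ABA·A·A·ABA·A
    A ↦ BCB
    B ↦ A
    C ↦ ABA

A->BCB, B->A, C->ABA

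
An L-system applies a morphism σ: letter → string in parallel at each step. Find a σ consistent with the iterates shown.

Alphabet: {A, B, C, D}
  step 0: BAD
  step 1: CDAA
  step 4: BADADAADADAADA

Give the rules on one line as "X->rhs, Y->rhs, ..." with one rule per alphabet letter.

A->DA, B->C, C->B, D->A

  step 0 ⇒ step 1: BAD ⇒ C·DA·A
    A ↦ DA
    B ↦ C
    D ↦ A
    C ↦ B  (constrained at step 1)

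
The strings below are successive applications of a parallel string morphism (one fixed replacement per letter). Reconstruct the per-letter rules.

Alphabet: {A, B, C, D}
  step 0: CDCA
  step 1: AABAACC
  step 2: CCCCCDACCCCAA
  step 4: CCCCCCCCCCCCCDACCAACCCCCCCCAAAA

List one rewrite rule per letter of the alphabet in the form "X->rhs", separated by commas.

  step 1 ⇒ step 2: AABAACC ⇒ CC·CC·CDA·CC·CC·A·A
    A ↦ CC
    B ↦ CDA
    C ↦ A
  step 0 ⇒ step 1: CDCA ⇒ A·ABA·A·CC
    D ↦ ABA

A->CC, B->CDA, C->A, D->ABA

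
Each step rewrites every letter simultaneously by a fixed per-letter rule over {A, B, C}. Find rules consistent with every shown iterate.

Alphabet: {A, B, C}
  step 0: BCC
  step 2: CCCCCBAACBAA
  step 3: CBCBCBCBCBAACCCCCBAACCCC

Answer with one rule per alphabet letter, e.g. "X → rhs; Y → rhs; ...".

  step 2 ⇒ step 3: CCCCCBAACBAA ⇒ CB·CB·CB·CB·CB·AA·CC·CC·CB·AA·CC·CC
    A ↦ CC
    B ↦ AA
    C ↦ CB

A->CC, B->AA, C->CB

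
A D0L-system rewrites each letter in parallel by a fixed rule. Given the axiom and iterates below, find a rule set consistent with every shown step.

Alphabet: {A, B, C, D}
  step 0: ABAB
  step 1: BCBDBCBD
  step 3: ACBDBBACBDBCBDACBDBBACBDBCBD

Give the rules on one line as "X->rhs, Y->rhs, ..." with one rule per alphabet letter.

  step 0 ⇒ step 1: ABAB ⇒ B·CBD·B·CBD
    A ↦ B
    B ↦ CBD
    C ↦ A  (constrained at step 1)
    D ↦ B  (constrained at step 1)

A->B, B->CBD, C->A, D->B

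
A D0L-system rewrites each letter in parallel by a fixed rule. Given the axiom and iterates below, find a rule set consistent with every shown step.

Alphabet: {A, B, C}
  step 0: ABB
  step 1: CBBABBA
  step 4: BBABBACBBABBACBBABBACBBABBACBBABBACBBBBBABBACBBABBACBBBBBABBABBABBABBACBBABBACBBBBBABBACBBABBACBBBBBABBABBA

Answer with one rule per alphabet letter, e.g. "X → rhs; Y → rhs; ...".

  step 0 ⇒ step 1: ABB ⇒ C·BBA·BBA
    A ↦ C
    B ↦ BBA
    C ↦ BBB  (constrained at step 1)

A->C, B->BBA, C->BBB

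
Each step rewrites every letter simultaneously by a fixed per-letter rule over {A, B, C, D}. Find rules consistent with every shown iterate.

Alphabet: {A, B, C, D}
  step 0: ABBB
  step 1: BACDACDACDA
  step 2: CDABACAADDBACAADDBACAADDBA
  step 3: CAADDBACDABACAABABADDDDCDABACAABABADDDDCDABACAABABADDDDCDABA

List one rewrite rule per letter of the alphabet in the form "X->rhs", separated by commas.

  step 2 ⇒ step 3: CDABACAADDBACAADDBACAADDBA ⇒ CAA·DD·BA·CDA·BA·CAA·BA·BA·DD·DD·CDA·BA·CAA·BA·BA·DD·DD·CDA·BA·CAA·BA·BA·DD·DD·CDA·BA
    A ↦ BA
    B ↦ CDA
    C ↦ CAA
    D ↦ DD

A->BA, B->CDA, C->CAA, D->DD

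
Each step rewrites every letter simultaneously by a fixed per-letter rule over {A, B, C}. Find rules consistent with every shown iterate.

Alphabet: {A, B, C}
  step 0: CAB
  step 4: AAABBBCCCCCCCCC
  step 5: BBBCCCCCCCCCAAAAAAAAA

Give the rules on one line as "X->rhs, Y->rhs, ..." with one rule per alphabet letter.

A->B, B->CCC, C->A

  step 4 ⇒ step 5: AAABBBCCCCCCCCC ⇒ B·B·B·CCC·CCC·CCC·A·A·A·A·A·A·A·A·A
    A ↦ B
    B ↦ CCC
    C ↦ A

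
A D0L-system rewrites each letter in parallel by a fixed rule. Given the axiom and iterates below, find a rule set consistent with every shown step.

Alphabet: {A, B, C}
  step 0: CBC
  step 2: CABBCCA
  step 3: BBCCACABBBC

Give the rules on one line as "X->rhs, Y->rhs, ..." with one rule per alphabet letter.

  step 2 ⇒ step 3: CABBCCA ⇒ B·BC·CA·CA·B·B·BC
    A ↦ BC
    B ↦ CA
    C ↦ B

A->BC, B->CA, C->B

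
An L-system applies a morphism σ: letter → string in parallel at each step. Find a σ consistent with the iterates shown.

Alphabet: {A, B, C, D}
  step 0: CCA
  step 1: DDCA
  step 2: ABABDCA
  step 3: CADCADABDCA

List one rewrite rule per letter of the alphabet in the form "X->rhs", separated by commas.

  step 2 ⇒ step 3: ABABDCA ⇒ CA·D·CA·D·AB·D·CA
    A ↦ CA
    B ↦ D
    C ↦ D
    D ↦ AB

A->CA, B->D, C->D, D->AB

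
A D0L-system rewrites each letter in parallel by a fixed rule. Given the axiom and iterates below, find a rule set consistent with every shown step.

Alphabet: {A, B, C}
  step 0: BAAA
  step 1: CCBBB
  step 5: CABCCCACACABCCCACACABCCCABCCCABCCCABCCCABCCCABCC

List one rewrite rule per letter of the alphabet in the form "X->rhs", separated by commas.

  step 0 ⇒ step 1: BAAA ⇒ CC·B·B·B
    A ↦ B
    B ↦ CC
    C ↦ CA  (constrained at step 1)

A->B, B->CC, C->CA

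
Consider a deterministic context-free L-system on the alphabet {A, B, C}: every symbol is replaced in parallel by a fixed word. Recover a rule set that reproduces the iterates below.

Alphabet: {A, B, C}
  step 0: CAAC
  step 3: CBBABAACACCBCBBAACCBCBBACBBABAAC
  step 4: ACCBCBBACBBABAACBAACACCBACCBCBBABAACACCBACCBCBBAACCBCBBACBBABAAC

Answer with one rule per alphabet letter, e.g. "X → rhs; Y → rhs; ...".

  step 3 ⇒ step 4: CBBABAACACCBCBBAACCBCBBACBBABAAC ⇒ AC·CB·CB·BA·CB·BA·BA·AC·BA·AC·AC·CB·AC·CB·CB·BA·BA·AC·AC·CB·AC·CB·CB·BA·AC·CB·CB·BA·CB·BA·BA·AC
    A ↦ BA
    B ↦ CB
    C ↦ AC

A->BA, B->CB, C->AC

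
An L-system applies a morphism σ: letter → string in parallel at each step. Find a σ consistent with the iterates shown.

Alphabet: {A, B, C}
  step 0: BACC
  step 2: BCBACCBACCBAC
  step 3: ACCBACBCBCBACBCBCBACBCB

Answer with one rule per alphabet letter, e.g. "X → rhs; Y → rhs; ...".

  step 2 ⇒ step 3: BCBACCBACCBAC ⇒ AC·CB·AC·B·CB·CB·AC·B·CB·CB·AC·B·CB
    A ↦ B
    B ↦ AC
    C ↦ CB

A->B, B->AC, C->CB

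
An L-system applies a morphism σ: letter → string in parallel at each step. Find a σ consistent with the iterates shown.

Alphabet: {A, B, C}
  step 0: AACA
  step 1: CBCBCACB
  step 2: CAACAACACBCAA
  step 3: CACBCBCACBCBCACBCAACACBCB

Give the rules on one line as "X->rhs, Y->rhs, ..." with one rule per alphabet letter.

  step 2 ⇒ step 3: CAACAACACBCAA ⇒ CA·CB·CB·CA·CB·CB·CA·CB·CA·A·CA·CB·CB
    A ↦ CB
    B ↦ A
    C ↦ CA

A->CB, B->A, C->CA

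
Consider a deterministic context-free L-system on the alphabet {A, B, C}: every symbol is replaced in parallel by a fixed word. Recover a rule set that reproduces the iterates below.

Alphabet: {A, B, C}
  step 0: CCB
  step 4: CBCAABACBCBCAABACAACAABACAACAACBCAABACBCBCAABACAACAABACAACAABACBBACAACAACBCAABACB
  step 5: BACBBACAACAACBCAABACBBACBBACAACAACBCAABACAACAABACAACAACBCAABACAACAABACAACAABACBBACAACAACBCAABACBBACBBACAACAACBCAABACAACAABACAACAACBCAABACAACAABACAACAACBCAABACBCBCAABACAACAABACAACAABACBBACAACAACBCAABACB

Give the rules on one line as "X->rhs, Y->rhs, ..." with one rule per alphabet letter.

A->CAA, B->CB, C->BA

  step 4 ⇒ step 5: CBCAABACBCBCAABACAACAABACAACAACBCAABACBCBCAABACAACAABACAACAABACBBACAACAACBCAABACB ⇒ BA·CB·BA·CAA·CAA·CB·CAA·BA·CB·BA·CB·BA·CAA·CAA·CB·CAA·BA·CAA·CAA·BA·CAA·CAA·CB·CAA·BA·CAA·CAA·BA·CAA·CAA·BA·CB·BA·CAA·CAA·CB·CAA·BA·CB·BA·CB·BA·CAA·CAA·CB·CAA·BA·CAA·CAA·BA·CAA·CAA·CB·CAA·BA·CAA·CAA·BA·CAA·CAA·CB·CAA·BA·CB·CB·CAA·BA·CAA·CAA·BA·CAA·CAA·BA·CB·BA·CAA·CAA·CB·CAA·BA·CB
    A ↦ CAA
    B ↦ CB
    C ↦ BA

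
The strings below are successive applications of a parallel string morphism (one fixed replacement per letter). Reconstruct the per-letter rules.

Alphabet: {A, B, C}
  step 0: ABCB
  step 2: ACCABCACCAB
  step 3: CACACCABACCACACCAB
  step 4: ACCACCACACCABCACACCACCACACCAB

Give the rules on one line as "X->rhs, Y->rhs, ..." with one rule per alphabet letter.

  step 3 ⇒ step 4: CACACCABACCACACCAB ⇒ AC·C·AC·C·AC·AC·C·AB·C·AC·AC·C·AC·C·AC·AC·C·AB
    A ↦ C
    B ↦ AB
    C ↦ AC

A->C, B->AB, C->AC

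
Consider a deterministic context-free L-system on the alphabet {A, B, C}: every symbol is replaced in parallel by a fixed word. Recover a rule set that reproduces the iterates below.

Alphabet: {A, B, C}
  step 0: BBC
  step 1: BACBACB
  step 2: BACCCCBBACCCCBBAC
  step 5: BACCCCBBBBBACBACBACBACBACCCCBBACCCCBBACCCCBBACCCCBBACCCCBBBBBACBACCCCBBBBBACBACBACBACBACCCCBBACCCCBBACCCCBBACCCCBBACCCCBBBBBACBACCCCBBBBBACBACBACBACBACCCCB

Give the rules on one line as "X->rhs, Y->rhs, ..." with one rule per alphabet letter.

  step 1 ⇒ step 2: BACBACB ⇒ BAC·CCC·B·BAC·CCC·B·BAC
    A ↦ CCC
    B ↦ BAC
    C ↦ B

A->CCC, B->BAC, C->B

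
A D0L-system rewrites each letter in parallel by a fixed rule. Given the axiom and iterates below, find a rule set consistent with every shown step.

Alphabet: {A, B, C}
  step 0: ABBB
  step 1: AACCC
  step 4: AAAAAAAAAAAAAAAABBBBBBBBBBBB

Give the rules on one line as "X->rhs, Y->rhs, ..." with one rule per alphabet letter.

  step 0 ⇒ step 1: ABBB ⇒ AA·C·C·C
    A ↦ AA
    B ↦ C
    C ↦ BB  (constrained at step 1)

A->AA, B->C, C->BB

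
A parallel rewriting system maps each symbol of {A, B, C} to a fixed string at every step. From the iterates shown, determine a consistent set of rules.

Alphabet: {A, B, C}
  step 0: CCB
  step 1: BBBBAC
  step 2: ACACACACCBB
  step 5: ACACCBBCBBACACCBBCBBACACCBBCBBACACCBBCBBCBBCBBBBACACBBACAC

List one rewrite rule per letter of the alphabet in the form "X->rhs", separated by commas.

A->C, B->AC, C->BB

  step 1 ⇒ step 2: BBBBAC ⇒ AC·AC·AC·AC·C·BB
    A ↦ C
    B ↦ AC
    C ↦ BB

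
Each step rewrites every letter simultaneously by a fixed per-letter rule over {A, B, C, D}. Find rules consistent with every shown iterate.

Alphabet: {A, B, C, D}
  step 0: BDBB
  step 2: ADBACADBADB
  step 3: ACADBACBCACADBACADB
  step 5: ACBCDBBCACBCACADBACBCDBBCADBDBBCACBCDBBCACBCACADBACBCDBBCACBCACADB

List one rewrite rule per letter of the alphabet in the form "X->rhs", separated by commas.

  step 2 ⇒ step 3: ADBACADBADB ⇒ AC·A·DB·AC·BC·AC·A·DB·AC·A·DB
    A ↦ AC
    B ↦ DB
    C ↦ BC
    D ↦ A

A->AC, B->DB, C->BC, D->A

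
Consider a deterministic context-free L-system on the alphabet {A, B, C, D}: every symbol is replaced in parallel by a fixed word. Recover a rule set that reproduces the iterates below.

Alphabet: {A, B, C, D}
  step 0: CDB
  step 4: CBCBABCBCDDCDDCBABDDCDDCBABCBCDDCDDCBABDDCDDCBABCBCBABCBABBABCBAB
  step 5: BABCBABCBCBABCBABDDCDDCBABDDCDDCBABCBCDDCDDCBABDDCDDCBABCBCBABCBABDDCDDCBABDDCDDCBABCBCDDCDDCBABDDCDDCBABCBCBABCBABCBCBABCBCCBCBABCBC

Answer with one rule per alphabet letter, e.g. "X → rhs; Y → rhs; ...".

A->B, B->C, C->BAB, D->DDC

  step 4 ⇒ step 5: CBCBABCBCDDCDDCBABDDCDDCBABCBCDDCDDCBABDDCDDCBABCBCBABCBABBABCBAB ⇒ BAB·C·BAB·C·B·C·BAB·C·BAB·DDC·DDC·BAB·DDC·DDC·BAB·C·B·C·DDC·DDC·BAB·DDC·DDC·BAB·C·B·C·BAB·C·BAB·DDC·DDC·BAB·DDC·DDC·BAB·C·B·C·DDC·DDC·BAB·DDC·DDC·BAB·C·B·C·BAB·C·BAB·C·B·C·BAB·C·B·C·C·B·C·BAB·C·B·C
    A ↦ B
    B ↦ C
    C ↦ BAB
    D ↦ DDC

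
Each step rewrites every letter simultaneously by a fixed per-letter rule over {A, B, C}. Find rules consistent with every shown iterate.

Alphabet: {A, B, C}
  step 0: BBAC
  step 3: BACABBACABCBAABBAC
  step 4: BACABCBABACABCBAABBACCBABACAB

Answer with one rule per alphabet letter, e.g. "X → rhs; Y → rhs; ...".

  step 3 ⇒ step 4: BACABBACABCBAABBAC ⇒ BA·C·AB·C·BA·BA·C·AB·C·BA·AB·BA·C·C·BA·BA·C·AB
    A ↦ C
    B ↦ BA
    C ↦ AB

A->C, B->BA, C->AB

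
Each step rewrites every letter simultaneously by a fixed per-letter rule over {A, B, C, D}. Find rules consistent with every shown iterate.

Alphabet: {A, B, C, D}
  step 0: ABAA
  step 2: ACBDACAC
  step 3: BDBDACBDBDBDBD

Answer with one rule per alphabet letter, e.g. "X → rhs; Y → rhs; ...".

  step 2 ⇒ step 3: ACBDACAC ⇒ BD·BD·A·C·BD·BD·BD·BD
    A ↦ BD
    B ↦ A
    C ↦ BD
    D ↦ C

A->BD, B->A, C->BD, D->C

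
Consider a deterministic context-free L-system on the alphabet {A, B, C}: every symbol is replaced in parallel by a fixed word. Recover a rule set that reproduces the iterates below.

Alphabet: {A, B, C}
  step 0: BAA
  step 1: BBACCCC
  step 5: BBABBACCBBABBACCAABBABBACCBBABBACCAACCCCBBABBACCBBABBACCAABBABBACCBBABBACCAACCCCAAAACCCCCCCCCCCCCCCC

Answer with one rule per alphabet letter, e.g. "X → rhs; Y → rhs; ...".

A->CC, B->BBA, C->A

  step 0 ⇒ step 1: BAA ⇒ BBA·CC·CC
    A ↦ CC
    B ↦ BBA
    C ↦ A  (constrained at step 1)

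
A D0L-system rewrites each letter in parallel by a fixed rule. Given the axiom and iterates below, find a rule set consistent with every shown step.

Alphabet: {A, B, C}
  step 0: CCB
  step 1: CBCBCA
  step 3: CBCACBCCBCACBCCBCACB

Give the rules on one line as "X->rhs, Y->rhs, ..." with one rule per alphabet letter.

  step 0 ⇒ step 1: CCB ⇒ CB·CB·CA
    B ↦ CA
    C ↦ CB
    A ↦ C  (constrained at step 1)

A->C, B->CA, C->CB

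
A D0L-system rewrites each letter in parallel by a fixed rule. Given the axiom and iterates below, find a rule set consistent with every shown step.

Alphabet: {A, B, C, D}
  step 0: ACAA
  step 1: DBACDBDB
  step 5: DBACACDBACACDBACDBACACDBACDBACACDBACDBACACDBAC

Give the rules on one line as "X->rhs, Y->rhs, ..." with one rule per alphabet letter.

  step 0 ⇒ step 1: ACAA ⇒ DB·AC·DB·DB
    A ↦ DB
    C ↦ AC
    B ↦ C  (constrained at step 1)
    D ↦ A  (constrained at step 1)

A->DB, B->C, C->AC, D->A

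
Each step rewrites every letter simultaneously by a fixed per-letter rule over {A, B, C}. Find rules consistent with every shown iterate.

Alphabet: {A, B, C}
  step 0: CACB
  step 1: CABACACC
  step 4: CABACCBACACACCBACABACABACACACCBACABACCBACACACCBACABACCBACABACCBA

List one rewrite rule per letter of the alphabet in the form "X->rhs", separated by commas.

  step 0 ⇒ step 1: CACB ⇒ CA·BA·CA·CC
    A ↦ BA
    B ↦ CC
    C ↦ CA

A->BA, B->CC, C->CA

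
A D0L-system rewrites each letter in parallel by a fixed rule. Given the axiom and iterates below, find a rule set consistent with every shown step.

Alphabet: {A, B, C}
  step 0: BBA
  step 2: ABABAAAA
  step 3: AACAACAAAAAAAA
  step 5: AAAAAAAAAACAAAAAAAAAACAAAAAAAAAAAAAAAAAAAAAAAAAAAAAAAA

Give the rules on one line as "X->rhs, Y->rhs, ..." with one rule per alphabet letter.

A->AA, B->C, C->AB

  step 2 ⇒ step 3: ABABAAAA ⇒ AA·C·AA·C·AA·AA·AA·AA
    A ↦ AA
    B ↦ C
    C ↦ AB  (constrained at step 3)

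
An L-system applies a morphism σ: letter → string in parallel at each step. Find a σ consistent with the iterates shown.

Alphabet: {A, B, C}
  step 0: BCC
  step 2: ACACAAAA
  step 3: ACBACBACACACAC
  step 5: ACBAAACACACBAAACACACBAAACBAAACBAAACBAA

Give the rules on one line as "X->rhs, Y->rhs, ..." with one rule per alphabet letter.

  step 2 ⇒ step 3: ACACAAAA ⇒ AC·B·AC·B·AC·AC·AC·AC
    A ↦ AC
    C ↦ B
    B ↦ AA  (constrained at step 0)

A->AC, B->AA, C->B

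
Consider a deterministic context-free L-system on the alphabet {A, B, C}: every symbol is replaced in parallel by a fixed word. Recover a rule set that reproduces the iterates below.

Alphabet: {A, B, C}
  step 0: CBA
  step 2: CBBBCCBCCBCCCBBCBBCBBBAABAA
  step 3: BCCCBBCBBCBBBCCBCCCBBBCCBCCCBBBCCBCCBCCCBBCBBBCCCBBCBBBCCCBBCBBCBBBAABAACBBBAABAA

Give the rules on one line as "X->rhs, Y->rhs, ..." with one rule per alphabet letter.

  step 2 ⇒ step 3: CBBBCCBCCBCCCBBCBBCBBBAABAA ⇒ BCC·CBB·CBB·CBB·BCC·BCC·CBB·BCC·BCC·CBB·BCC·BCC·BCC·CBB·CBB·BCC·CBB·CBB·BCC·CBB·CBB·CBB·BAA·BAA·CBB·BAA·BAA
    A ↦ BAA
    B ↦ CBB
    C ↦ BCC

A->BAA, B->CBB, C->BCC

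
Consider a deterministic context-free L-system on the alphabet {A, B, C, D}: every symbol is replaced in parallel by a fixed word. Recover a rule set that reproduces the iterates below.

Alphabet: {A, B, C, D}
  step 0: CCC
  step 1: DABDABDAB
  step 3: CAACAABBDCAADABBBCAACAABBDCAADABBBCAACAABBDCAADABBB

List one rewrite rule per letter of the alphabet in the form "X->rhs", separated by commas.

  step 0 ⇒ step 1: CCC ⇒ DAB·DAB·DAB
    C ↦ DAB
    A ↦ B  (constrained at step 1)
    B ↦ CAA  (constrained at step 1)
    D ↦ BBD  (constrained at step 1)

A->B, B->CAA, C->DAB, D->BBD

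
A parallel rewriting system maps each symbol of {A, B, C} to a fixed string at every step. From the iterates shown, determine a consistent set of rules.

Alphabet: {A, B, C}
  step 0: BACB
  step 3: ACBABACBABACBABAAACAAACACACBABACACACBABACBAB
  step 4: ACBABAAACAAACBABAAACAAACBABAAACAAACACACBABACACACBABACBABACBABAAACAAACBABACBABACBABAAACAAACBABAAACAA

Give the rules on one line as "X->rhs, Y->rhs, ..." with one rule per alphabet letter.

A->AC, B->AA, C->BAB

  step 3 ⇒ step 4: ACBABACBABACBABAAACAAACACACBABACACACBABACBAB ⇒ AC·BAB·AA·AC·AA·AC·BAB·AA·AC·AA·AC·BAB·AA·AC·AA·AC·AC·AC·BAB·AC·AC·AC·BAB·AC·BAB·AC·BAB·AA·AC·AA·AC·BAB·AC·BAB·AC·BAB·AA·AC·AA·AC·BAB·AA·AC·AA
    A ↦ AC
    B ↦ AA
    C ↦ BAB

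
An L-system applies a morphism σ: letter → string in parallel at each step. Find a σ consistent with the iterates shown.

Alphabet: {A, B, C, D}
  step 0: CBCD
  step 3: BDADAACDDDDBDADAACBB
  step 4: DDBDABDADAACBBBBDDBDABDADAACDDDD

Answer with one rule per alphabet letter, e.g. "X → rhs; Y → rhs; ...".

  step 3 ⇒ step 4: BDADAACDDDDBDADAACBB ⇒ DD·B·DA·B·DA·DA·AC·B·B·B·B·DD·B·DA·B·DA·DA·AC·DD·DD
    A ↦ DA
    B ↦ DD
    C ↦ AC
    D ↦ B

A->DA, B->DD, C->AC, D->B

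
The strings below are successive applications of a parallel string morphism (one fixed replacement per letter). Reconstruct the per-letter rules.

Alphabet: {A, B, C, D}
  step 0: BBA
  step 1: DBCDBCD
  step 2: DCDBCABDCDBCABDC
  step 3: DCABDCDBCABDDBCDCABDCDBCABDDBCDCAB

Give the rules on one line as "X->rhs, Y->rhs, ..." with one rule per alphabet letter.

A->D, B->DBC, C->AB, D->DC

  step 2 ⇒ step 3: DCDBCABDCDBCABDC ⇒ DC·AB·DC·DBC·AB·D·DBC·DC·AB·DC·DBC·AB·D·DBC·DC·AB
    A ↦ D
    B ↦ DBC
    C ↦ AB
    D ↦ DC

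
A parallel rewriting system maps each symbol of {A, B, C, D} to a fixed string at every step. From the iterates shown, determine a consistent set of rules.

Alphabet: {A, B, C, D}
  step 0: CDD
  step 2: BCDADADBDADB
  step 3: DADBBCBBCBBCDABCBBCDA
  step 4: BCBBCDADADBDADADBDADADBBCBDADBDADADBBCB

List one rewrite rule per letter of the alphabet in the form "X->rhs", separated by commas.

A->B, B->DA, C->DB, D->BC

  step 3 ⇒ step 4: DADBBCBBCBBCDABCBBCDA ⇒ BC·B·BC·DA·DA·DB·DA·DA·DB·DA·DA·DB·BC·B·DA·DB·DA·DA·DB·BC·B
    A ↦ B
    B ↦ DA
    C ↦ DB
    D ↦ BC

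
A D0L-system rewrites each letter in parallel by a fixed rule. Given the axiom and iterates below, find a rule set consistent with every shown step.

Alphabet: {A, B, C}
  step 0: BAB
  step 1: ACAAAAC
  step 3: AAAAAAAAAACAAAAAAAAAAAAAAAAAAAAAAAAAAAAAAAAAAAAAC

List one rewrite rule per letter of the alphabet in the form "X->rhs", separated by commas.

A->AAA, B->AC, C->B

  step 0 ⇒ step 1: BAB ⇒ AC·AAA·AC
    A ↦ AAA
    B ↦ AC
    C ↦ B  (constrained at step 1)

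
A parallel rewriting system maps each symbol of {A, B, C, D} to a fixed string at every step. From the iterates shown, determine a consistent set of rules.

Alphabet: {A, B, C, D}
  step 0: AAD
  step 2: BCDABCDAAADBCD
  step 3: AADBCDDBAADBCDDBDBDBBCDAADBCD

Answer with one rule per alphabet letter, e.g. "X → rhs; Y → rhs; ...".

  step 2 ⇒ step 3: BCDABCDAAADBCD ⇒ A·AD·BCD·DB·A·AD·BCD·DB·DB·DB·BCD·A·AD·BCD
    A ↦ DB
    B ↦ A
    C ↦ AD
    D ↦ BCD

A->DB, B->A, C->AD, D->BCD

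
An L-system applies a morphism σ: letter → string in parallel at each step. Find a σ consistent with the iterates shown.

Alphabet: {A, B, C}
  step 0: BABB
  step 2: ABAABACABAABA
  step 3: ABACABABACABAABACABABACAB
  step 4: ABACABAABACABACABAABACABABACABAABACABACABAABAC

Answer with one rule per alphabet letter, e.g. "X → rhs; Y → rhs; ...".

  step 3 ⇒ step 4: ABACABABACABAABACABABACAB ⇒ AB·AC·AB·A·AB·AC·AB·AC·AB·A·AB·AC·AB·AB·AC·AB·A·AB·AC·AB·AC·AB·A·AB·AC
    A ↦ AB
    B ↦ AC
    C ↦ A

A->AB, B->AC, C->A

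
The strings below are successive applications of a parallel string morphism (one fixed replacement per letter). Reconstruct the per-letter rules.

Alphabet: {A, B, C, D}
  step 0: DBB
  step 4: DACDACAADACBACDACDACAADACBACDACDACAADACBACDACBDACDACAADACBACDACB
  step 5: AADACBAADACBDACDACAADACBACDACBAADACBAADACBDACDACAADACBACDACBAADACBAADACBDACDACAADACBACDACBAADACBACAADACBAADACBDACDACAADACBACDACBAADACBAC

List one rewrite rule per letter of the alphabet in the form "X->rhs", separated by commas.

  step 4 ⇒ step 5: DACDACAADACBACDACDACAADACBACDACDACAADACBACDACBDACDACAADACBACDACB ⇒ AA·DAC·B·AA·DAC·B·DAC·DAC·AA·DAC·B·AC·DAC·B·AA·DAC·B·AA·DAC·B·DAC·DAC·AA·DAC·B·AC·DAC·B·AA·DAC·B·AA·DAC·B·DAC·DAC·AA·DAC·B·AC·DAC·B·AA·DAC·B·AC·AA·DAC·B·AA·DAC·B·DAC·DAC·AA·DAC·B·AC·DAC·B·AA·DAC·B·AC
    A ↦ DAC
    B ↦ AC
    C ↦ B
    D ↦ AA

A->DAC, B->AC, C->B, D->AA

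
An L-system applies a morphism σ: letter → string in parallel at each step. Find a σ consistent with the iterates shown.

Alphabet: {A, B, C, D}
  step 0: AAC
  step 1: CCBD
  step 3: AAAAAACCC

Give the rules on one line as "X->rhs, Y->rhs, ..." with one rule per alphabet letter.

  step 0 ⇒ step 1: AAC ⇒ C·C·BD
    A ↦ C
    C ↦ BD
    B ↦ AA  (constrained at step 1)
    D ↦ A  (constrained at step 1)

A->C, B->AA, C->BD, D->A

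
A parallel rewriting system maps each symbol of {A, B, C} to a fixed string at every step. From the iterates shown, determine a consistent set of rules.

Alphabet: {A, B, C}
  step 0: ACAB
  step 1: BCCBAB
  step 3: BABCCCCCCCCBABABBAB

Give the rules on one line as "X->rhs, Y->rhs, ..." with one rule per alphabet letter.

A->B, B->AB, C->CC

  step 0 ⇒ step 1: ACAB ⇒ B·CC·B·AB
    A ↦ B
    B ↦ AB
    C ↦ CC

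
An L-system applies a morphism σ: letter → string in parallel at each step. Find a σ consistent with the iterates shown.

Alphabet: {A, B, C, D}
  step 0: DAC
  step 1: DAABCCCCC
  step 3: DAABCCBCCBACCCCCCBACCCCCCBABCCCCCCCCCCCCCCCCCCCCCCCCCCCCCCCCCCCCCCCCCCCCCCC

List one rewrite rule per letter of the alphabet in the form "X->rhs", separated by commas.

  step 0 ⇒ step 1: DAC ⇒ DAA·BCC·CCC
    A ↦ BCC
    C ↦ CCC
    D ↦ DAA
    B ↦ BA  (constrained at step 1)

A->BCC, B->BA, C->CCC, D->DAA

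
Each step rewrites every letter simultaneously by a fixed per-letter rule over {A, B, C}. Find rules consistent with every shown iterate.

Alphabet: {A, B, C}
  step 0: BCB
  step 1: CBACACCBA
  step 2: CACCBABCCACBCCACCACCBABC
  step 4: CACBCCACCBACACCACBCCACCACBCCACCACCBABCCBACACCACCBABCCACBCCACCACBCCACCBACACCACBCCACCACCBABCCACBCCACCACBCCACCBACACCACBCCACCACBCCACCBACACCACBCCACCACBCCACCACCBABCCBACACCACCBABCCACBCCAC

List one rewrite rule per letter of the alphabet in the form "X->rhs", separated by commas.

  step 1 ⇒ step 2: CBACACCBA ⇒ CAC·CBA·BC·CAC·BC·CAC·CAC·CBA·BC
    A ↦ BC
    B ↦ CBA
    C ↦ CAC

A->BC, B->CBA, C->CAC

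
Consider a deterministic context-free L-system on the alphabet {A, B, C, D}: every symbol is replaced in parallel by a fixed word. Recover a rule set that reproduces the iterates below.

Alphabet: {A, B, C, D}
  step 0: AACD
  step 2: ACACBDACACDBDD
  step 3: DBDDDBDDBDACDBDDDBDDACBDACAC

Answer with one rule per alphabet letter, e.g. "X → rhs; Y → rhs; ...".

A->D, B->BD, C->BDD, D->AC

  step 2 ⇒ step 3: ACACBDACACDBDD ⇒ D·BDD·D·BDD·BD·AC·D·BDD·D·BDD·AC·BD·AC·AC
    A ↦ D
    B ↦ BD
    C ↦ BDD
    D ↦ AC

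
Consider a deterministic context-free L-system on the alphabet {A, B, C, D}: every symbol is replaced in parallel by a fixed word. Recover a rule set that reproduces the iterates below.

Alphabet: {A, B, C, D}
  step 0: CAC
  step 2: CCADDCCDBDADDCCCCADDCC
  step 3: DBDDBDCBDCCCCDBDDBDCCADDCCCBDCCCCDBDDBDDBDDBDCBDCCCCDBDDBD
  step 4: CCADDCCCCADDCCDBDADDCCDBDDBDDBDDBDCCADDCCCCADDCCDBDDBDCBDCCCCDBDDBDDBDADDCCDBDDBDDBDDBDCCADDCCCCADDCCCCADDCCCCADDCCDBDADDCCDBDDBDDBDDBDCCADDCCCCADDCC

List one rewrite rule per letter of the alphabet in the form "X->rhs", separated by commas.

A->CBD, B->ADD, C->DBD, D->CC

  step 3 ⇒ step 4: DBDDBDCBDCCCCDBDDBDCCADDCCCBDCCCCDBDDBDDBDDBDCBDCCCCDBDDBD ⇒ CC·ADD·CC·CC·ADD·CC·DBD·ADD·CC·DBD·DBD·DBD·DBD·CC·ADD·CC·CC·ADD·CC·DBD·DBD·CBD·CC·CC·DBD·DBD·DBD·ADD·CC·DBD·DBD·DBD·DBD·CC·ADD·CC·CC·ADD·CC·CC·ADD·CC·CC·ADD·CC·DBD·ADD·CC·DBD·DBD·DBD·DBD·CC·ADD·CC·CC·ADD·CC
    A ↦ CBD
    B ↦ ADD
    C ↦ DBD
    D ↦ CC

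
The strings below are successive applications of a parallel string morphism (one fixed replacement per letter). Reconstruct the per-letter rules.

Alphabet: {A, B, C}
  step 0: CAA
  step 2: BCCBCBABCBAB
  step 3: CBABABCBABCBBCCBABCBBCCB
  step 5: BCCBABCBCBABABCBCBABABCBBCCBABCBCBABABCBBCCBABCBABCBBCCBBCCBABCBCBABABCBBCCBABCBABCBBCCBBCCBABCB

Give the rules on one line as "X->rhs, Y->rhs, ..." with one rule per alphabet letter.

  step 2 ⇒ step 3: BCCBCBABCBAB ⇒ CB·AB·AB·CB·AB·CB·BC·CB·AB·CB·BC·CB
    A ↦ BC
    B ↦ CB
    C ↦ AB

A->BC, B->CB, C->AB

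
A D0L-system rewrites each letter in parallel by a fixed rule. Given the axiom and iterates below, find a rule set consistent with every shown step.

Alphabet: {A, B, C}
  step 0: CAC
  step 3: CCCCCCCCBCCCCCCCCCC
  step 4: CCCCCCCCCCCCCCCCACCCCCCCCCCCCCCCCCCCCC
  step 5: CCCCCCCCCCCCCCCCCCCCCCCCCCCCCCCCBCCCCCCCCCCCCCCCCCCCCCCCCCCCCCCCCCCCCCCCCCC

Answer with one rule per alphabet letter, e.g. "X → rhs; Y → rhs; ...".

  step 4 ⇒ step 5: CCCCCCCCCCCCCCCCACCCCCCCCCCCCCCCCCCCCC ⇒ CC·CC·CC·CC·CC·CC·CC·CC·CC·CC·CC·CC·CC·CC·CC·CC·B·CC·CC·CC·CC·CC·CC·CC·CC·CC·CC·CC·CC·CC·CC·CC·CC·CC·CC·CC·CC·CC
    A ↦ B
    C ↦ CC
  step 3 ⇒ step 4: CCCCCCCCBCCCCCCCCCC ⇒ CC·CC·CC·CC·CC·CC·CC·CC·AC·CC·CC·CC·CC·CC·CC·CC·CC·CC·CC
    B ↦ AC

A->B, B->AC, C->CC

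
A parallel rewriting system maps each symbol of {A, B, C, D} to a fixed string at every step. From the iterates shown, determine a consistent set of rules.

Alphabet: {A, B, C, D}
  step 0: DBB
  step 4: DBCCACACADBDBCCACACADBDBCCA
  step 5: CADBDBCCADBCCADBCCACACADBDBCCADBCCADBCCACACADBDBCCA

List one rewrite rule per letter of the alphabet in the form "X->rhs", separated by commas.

A->CCA, B->A, C->DB, D->C

  step 4 ⇒ step 5: DBCCACACADBDBCCACACADBDBCCA ⇒ C·A·DB·DB·CCA·DB·CCA·DB·CCA·C·A·C·A·DB·DB·CCA·DB·CCA·DB·CCA·C·A·C·A·DB·DB·CCA
    A ↦ CCA
    B ↦ A
    C ↦ DB
    D ↦ C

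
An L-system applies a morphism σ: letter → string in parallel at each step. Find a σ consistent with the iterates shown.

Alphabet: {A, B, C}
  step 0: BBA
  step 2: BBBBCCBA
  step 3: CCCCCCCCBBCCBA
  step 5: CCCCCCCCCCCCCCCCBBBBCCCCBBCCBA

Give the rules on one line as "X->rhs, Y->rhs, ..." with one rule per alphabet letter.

  step 2 ⇒ step 3: BBBBCCBA ⇒ CC·CC·CC·CC·B·B·CC·BA
    A ↦ BA
    B ↦ CC
    C ↦ B

A->BA, B->CC, C->B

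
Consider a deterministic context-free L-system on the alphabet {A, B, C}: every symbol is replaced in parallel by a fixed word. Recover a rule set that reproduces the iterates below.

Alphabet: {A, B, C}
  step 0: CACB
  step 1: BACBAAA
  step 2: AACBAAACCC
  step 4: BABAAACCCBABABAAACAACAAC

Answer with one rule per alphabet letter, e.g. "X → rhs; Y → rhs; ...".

A->C, B->AA, C->BA

  step 1 ⇒ step 2: BACBAAA ⇒ AA·C·BA·AA·C·C·C
    A ↦ C
    B ↦ AA
    C ↦ BA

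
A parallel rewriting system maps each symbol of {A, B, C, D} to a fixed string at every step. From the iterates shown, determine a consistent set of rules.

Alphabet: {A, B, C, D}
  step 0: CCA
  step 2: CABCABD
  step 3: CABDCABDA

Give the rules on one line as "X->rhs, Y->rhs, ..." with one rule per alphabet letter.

  step 2 ⇒ step 3: CABCABD ⇒ CA·B·D·CA·B·D·A
    A ↦ B
    B ↦ D
    C ↦ CA
    D ↦ A

A->B, B->D, C->CA, D->A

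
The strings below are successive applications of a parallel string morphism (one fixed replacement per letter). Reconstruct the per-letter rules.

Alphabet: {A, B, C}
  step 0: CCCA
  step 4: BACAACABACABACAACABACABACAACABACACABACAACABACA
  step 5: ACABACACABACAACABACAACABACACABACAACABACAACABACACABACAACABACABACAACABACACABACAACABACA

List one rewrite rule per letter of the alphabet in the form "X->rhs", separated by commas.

  step 4 ⇒ step 5: BACAACABACABACAACABACABACAACABACACABACAACABACA ⇒ A·CA·BA·CA·CA·BA·CA·A·CA·BA·CA·A·CA·BA·CA·CA·BA·CA·A·CA·BA·CA·A·CA·BA·CA·CA·BA·CA·A·CA·BA·CA·BA·CA·A·CA·BA·CA·CA·BA·CA·A·CA·BA·CA
    A ↦ CA
    B ↦ A
    C ↦ BA

A->CA, B->A, C->BA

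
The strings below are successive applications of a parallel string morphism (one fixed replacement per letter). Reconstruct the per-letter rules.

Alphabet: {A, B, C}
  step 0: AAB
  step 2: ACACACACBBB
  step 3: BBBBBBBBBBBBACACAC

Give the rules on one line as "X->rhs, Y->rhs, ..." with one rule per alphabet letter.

  step 2 ⇒ step 3: ACACACACBBB ⇒ BB·B·BB·B·BB·B·BB·B·AC·AC·AC
    A ↦ BB
    B ↦ AC
    C ↦ B

A->BB, B->AC, C->B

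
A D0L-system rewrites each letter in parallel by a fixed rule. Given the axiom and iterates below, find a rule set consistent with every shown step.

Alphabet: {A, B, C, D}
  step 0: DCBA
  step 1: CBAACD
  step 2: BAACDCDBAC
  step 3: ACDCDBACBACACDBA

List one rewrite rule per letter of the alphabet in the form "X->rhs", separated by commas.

  step 2 ⇒ step 3: BAACDCDBAC ⇒ A·CD·CD·BA·C·BA·C·A·CD·BA
    A ↦ CD
    B ↦ A
    C ↦ BA
    D ↦ C

A->CD, B->A, C->BA, D->C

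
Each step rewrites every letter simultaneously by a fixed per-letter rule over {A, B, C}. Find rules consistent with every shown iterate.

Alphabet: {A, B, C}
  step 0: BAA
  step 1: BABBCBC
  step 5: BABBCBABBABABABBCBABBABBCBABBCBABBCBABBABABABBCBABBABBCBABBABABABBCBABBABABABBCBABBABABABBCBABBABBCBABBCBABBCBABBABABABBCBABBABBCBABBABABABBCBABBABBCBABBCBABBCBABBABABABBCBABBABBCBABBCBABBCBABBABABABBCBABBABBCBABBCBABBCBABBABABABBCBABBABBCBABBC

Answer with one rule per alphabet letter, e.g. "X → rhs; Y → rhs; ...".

A->BC, B->BAB, C->A

  step 0 ⇒ step 1: BAA ⇒ BAB·BC·BC
    A ↦ BC
    B ↦ BAB
    C ↦ A  (constrained at step 1)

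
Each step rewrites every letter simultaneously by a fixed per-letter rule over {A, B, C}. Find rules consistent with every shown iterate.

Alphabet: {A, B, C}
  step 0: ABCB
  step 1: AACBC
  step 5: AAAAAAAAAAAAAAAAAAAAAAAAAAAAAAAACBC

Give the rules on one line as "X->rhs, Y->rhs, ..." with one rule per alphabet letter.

  step 0 ⇒ step 1: ABCB ⇒ AA·C·B·C
    A ↦ AA
    B ↦ C
    C ↦ B

A->AA, B->C, C->B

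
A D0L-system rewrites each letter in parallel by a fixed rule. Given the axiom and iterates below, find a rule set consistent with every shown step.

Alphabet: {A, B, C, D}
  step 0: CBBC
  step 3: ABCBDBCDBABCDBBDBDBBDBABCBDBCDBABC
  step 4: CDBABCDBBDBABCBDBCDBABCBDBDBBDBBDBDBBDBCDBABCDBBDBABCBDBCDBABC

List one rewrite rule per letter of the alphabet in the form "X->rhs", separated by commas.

  step 3 ⇒ step 4: ABCBDBCDBABCDBBDBDBBDBABCBDBCDBABC ⇒ C·DB·ABC·DB·B·DB·ABC·B·DB·C·DB·ABC·B·DB·DB·B·DB·B·DB·DB·B·DB·C·DB·ABC·DB·B·DB·ABC·B·DB·C·DB·ABC
    A ↦ C
    B ↦ DB
    C ↦ ABC
    D ↦ B

A->C, B->DB, C->ABC, D->B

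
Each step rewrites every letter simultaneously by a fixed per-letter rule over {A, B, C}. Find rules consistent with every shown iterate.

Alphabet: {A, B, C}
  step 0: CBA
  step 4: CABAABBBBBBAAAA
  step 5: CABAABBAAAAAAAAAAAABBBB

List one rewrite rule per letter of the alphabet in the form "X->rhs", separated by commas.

  step 4 ⇒ step 5: CABAABBBBBBAAAA ⇒ CA·B·AA·B·B·AA·AA·AA·AA·AA·AA·B·B·B·B
    A ↦ B
    B ↦ AA
    C ↦ CA

A->B, B->AA, C->CA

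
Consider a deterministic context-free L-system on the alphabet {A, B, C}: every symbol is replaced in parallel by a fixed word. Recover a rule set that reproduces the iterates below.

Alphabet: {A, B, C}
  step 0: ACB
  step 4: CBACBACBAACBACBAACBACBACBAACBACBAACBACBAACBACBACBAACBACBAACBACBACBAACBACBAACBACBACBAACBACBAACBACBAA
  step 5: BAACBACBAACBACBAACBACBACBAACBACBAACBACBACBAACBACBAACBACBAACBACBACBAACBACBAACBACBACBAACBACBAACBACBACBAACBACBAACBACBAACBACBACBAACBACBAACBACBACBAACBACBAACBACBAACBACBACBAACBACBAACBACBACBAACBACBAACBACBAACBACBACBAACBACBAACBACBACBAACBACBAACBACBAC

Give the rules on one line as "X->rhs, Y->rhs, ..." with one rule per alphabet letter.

  step 4 ⇒ step 5: CBACBACBAACBACBAACBACBACBAACBACBAACBACBAACBACBACBAACBACBAACBACBACBAACBACBAACBACBACBAACBACBAACBACBAA ⇒ BAA·C·BAC·BAA·C·BAC·BAA·C·BAC·BAC·BAA·C·BAC·BAA·C·BAC·BAC·BAA·C·BAC·BAA·C·BAC·BAA·C·BAC·BAC·BAA·C·BAC·BAA·C·BAC·BAC·BAA·C·BAC·BAA·C·BAC·BAC·BAA·C·BAC·BAA·C·BAC·BAA·C·BAC·BAC·BAA·C·BAC·BAA·C·BAC·BAC·BAA·C·BAC·BAA·C·BAC·BAA·C·BAC·BAC·BAA·C·BAC·BAA·C·BAC·BAC·BAA·C·BAC·BAA·C·BAC·BAA·C·BAC·BAC·BAA·C·BAC·BAA·C·BAC·BAC·BAA·C·BAC·BAA·C·BAC·BAC
    A ↦ BAC
    B ↦ C
    C ↦ BAA

A->BAC, B->C, C->BAA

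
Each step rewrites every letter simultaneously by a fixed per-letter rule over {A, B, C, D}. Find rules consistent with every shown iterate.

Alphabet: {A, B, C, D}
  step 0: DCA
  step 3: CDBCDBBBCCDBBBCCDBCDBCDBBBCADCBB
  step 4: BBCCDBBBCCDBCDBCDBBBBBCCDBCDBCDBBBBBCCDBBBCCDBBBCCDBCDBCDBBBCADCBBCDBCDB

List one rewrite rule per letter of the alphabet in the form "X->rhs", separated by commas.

  step 3 ⇒ step 4: CDBCDBBBCCDBBBCCDBCDBCDBBBCADCBB ⇒ BB·C·CDB·BB·C·CDB·CDB·CDB·BB·BB·C·CDB·CDB·CDB·BB·BB·C·CDB·BB·C·CDB·BB·C·CDB·CDB·CDB·BB·CAD·C·BB·CDB·CDB
    A ↦ CAD
    B ↦ CDB
    C ↦ BB
    D ↦ C

A->CAD, B->CDB, C->BB, D->C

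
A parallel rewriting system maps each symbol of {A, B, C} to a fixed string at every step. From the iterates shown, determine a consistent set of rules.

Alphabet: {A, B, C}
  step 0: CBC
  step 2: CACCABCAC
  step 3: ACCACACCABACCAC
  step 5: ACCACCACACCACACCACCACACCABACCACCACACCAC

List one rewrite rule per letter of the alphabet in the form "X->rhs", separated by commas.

  step 2 ⇒ step 3: CACCABCAC ⇒ AC·C·AC·AC·C·AB·AC·C·AC
    A ↦ C
    B ↦ AB
    C ↦ AC

A->C, B->AB, C->AC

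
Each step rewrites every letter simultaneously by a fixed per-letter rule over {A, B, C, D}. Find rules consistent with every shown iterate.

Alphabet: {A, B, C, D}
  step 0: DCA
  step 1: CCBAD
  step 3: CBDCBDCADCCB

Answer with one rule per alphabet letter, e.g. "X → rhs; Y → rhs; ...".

A->AD, B->D, C->CB, D->C

  step 0 ⇒ step 1: DCA ⇒ C·CB·AD
    A ↦ AD
    C ↦ CB
    D ↦ C
    B ↦ D  (constrained at step 1)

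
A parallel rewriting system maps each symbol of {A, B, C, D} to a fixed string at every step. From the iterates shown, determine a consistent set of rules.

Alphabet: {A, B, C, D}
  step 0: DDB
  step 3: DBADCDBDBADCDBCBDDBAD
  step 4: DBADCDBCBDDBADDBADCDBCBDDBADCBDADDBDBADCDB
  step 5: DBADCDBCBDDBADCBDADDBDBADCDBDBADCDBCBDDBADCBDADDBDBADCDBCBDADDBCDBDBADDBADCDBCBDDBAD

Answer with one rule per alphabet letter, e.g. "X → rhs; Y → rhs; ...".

  step 4 ⇒ step 5: DBADCDBCBDDBADDBADCDBCBDDBADCBDADDBDBADCDB ⇒ DB·AD·C·DB·CBD·DB·AD·CBD·AD·DB·DB·AD·C·DB·DB·AD·C·DB·CBD·DB·AD·CBD·AD·DB·DB·AD·C·DB·CBD·AD·DB·C·DB·DB·AD·DB·AD·C·DB·CBD·DB·AD
    A ↦ C
    B ↦ AD
    C ↦ CBD
    D ↦ DB

A->C, B->AD, C->CBD, D->DB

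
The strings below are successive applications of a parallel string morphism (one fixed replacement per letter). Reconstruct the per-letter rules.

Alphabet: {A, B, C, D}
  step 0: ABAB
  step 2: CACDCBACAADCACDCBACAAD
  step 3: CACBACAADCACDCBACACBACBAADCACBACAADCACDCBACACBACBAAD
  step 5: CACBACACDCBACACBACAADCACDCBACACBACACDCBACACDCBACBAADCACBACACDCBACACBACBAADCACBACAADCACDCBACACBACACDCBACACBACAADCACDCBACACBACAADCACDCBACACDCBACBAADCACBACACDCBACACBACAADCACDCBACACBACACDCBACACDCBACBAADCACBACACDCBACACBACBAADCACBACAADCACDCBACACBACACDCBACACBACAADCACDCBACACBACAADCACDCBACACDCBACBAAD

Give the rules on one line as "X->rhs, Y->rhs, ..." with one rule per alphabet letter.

  step 2 ⇒ step 3: CACDCBACAADCACDCBACAAD ⇒ CA·CBA·CA·AD·CA·CD·CBA·CA·CBA·CBA·AD·CA·CBA·CA·AD·CA·CD·CBA·CA·CBA·CBA·AD
    A ↦ CBA
    B ↦ CD
    C ↦ CA
    D ↦ AD

A->CBA, B->CD, C->CA, D->AD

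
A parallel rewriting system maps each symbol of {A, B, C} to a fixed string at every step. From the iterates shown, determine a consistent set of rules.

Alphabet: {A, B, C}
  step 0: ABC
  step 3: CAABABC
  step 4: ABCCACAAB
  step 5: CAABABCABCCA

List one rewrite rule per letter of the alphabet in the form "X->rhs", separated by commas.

A->C, B->A, C->AB

  step 4 ⇒ step 5: ABCCACAAB ⇒ C·A·AB·AB·C·AB·C·C·A
    A ↦ C
    B ↦ A
    C ↦ AB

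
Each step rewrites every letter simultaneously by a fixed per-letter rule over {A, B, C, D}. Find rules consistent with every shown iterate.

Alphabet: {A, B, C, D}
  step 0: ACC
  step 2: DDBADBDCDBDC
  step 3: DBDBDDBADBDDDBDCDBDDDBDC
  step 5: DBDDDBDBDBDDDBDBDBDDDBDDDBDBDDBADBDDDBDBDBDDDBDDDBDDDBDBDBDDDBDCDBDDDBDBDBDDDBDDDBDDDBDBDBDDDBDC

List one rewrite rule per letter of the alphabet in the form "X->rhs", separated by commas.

A->BA, B->DD, C->DC, D->DB

  step 2 ⇒ step 3: DDBADBDCDBDC ⇒ DB·DB·DD·BA·DB·DD·DB·DC·DB·DD·DB·DC
    A ↦ BA
    B ↦ DD
    C ↦ DC
    D ↦ DB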